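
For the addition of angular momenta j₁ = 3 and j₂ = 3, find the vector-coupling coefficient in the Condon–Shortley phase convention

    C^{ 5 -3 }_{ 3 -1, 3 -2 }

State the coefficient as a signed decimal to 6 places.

+0.408248  (= +√(1/6))

triangle: 1!·5!·5!/12! = 14400/479001600
(j±m)!: 2!·4!·1!·5!·2!·8! = 464486400
prefactor² = (2J+1)·Δ·N² = 153600
  k=0: +1/(0!·1!·4!·1!·1!·4!) = 1/576
  k=1: −1/(1!·0!·3!·0!·2!·5!) = -1/1440
Σ = 1/960  ⇒  CG² = 153600·1/960² = 1/6
CG = +√(1/6) = +0.408248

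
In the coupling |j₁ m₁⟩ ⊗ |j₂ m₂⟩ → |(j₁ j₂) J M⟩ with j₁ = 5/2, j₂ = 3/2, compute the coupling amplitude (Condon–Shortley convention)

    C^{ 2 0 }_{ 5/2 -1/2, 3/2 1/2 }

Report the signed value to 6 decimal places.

triangle: 2!*3!*1!/7! = 12/5040
(j±m)!: 2!*3!*2!*1!*2!*2! = 96
prefactor² = (2J+1)*Δ*N² = 8/7
  k=1: −1/(1!*1!*2!*1!*1!*0!) = -1/2
  k=2: +1/(2!*0!*1!*0!*2!*1!) = 1/4
Σ = -1/4  ⇒  CG² = 8/7*(-1/4)² = 1/14
CG = −√(1/14) = -0.267261

-0.267261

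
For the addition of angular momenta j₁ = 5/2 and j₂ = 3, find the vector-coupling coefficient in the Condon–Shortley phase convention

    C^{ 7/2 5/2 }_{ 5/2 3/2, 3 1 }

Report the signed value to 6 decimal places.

√[8·2!3!4!/10! · 4!1!4!2!6!1!] = √(18432/35)
  +(−1)^0/∏(0,2,1,4,2,0)! = 1/96  (running 1/96)
  +(−1)^1/∏(1,1,0,3,3,1)! = -1/36  (running -5/288)
⟨..|..⟩ = √(18432/35)·(-5/288) = -0.398410

−√(10/63) = -0.398410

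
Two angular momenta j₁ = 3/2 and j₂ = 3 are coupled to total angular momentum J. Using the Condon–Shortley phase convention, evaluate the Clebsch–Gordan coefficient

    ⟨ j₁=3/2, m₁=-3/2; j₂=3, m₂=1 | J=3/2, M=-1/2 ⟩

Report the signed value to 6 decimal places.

−√(4/35) ≈ -0.338062

triangle: 3!*0!*3!/7! = 36/5040
(j±m)!: 0!*3!*4!*2!*1!*2! = 576
prefactor² = (2J+1)*Δ*N² = 576/35
  k=3: −1/(3!*0!*0!*1!*0!*2!) = -1/12
Σ = -1/12  ⇒  CG² = 576/35*(-1/12)² = 4/35
CG = −√(4/35) = -0.338062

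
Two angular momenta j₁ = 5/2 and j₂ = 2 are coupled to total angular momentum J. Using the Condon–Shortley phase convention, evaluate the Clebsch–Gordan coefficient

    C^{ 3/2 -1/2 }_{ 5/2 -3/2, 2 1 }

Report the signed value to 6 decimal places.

√[4·3!2!1!/7! · 1!4!3!1!1!2!] = √(96/35)
  +(−1)^2/∏(2,1,2,1,0,0)! = 1/4  (running 1/4)
  +(−1)^3/∏(3,0,1,0,1,1)! = -1/6  (running 1/12)
⟨..|..⟩ = √(96/35)·(1/12) = +0.138013

+√(2/105) ≈ +0.138013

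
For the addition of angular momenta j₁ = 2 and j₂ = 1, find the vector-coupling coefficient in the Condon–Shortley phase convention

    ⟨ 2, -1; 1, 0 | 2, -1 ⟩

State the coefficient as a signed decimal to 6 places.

−√(1/6) = -0.408248

triangle: 1!×3!×1!/6! = 6/720
(j±m)!: 1!×3!×1!×1!×1!×3! = 36
prefactor² = (2J+1)×Δ×N² = 3/2
  k=0: +1/(0!×1!×3!×1!×0!×0!) = 1/6
  k=1: −1/(1!×0!×2!×0!×1!×1!) = -1/2
Σ = -1/3  ⇒  CG² = 3/2×(-1/3)² = 1/6
CG = −√(1/6) = -0.408248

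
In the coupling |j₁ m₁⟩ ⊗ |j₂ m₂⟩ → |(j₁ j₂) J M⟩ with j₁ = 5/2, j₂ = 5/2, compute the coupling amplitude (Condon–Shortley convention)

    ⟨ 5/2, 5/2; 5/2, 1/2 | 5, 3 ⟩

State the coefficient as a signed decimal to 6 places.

√[11·0!5!5!/11! · 5!0!3!2!8!2!] = √(460800)
  +(−1)^0/∏(0,0,0,3,5,2)! = 1/1440  (running 1/1440)
⟨..|..⟩ = √(460800)·(1/1440) = +0.471405

+0.471405  (= +√(2/9))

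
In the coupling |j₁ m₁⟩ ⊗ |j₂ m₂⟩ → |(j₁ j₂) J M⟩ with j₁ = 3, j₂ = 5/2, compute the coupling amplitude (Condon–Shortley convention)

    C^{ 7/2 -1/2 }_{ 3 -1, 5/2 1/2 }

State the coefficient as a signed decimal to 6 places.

−√(1/63) = -0.125988

√[8·2!4!3!/10! · 2!4!3!2!3!4!] = √(9216/175)
  +(−1)^0/∏(0,2,4,3,0,0)! = 1/288  (running 1/288)
  +(−1)^1/∏(1,1,3,2,1,1)! = -1/12  (running -23/288)
  +(−1)^2/∏(2,0,2,1,2,2)! = 1/16  (running -5/288)
⟨..|..⟩ = √(9216/175)·(-5/288) = -0.125988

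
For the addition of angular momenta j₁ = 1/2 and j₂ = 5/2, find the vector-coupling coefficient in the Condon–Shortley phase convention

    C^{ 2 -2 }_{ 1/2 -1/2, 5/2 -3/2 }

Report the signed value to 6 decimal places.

−√(1/6) ≈ -0.408248

√[5·1!0!4!/6! · 0!1!1!4!0!4!] = √(96)
  +(−1)^1/∏(1,0,0,0,0,4)! = -1/24  (running -1/24)
⟨..|..⟩ = √(96)·(-1/24) = -0.408248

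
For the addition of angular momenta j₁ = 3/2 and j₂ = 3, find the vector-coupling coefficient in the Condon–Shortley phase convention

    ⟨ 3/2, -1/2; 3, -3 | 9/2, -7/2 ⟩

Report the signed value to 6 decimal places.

+√(1/3) = +0.577350

√[10·0!3!6!/10! · 1!2!0!6!1!8!] = √(691200)
  +(−1)^0/∏(0,0,2,0,1,6)! = 1/1440  (running 1/1440)
⟨..|..⟩ = √(691200)·(1/1440) = +0.577350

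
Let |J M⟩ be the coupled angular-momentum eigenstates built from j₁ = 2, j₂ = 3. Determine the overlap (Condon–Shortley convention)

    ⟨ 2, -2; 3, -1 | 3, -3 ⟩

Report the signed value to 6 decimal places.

+√(1/6) = +0.408248

√[7·2!2!4!/9! · 0!4!2!4!0!6!] = √(1536)
  +(−1)^2/∏(2,0,2,0,0,4)! = 1/96  (running 1/96)
⟨..|..⟩ = √(1536)·(1/96) = +0.408248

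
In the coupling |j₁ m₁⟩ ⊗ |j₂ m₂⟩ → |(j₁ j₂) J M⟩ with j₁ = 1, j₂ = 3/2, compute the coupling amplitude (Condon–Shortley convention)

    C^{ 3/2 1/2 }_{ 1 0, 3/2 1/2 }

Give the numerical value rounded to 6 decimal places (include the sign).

triangle: 1!×1!×2!/5! = 2/120
(j±m)!: 1!×1!×2!×1!×2!×1! = 4
prefactor² = (2J+1)×Δ×N² = 4/15
  k=0: +1/(0!×1!×1!×2!×0!×0!) = 1/2
  k=1: −1/(1!×0!×0!×1!×1!×1!) = -1
Σ = -1/2  ⇒  CG² = 4/15×(-1/2)² = 1/15
CG = −√(1/15) = -0.258199

-0.258199  (= −√(1/15))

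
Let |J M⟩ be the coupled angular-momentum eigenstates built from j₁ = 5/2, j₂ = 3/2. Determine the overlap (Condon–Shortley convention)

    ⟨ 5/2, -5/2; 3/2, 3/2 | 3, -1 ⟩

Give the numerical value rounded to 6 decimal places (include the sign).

−√(1/8) ≈ -0.353553

j₁+j₂−J=1  J+j₁−j₂=4  J−j₁+j₂=2  j₁+j₂+J+1=8
(j₁±m₁, j₂±m₂, J±M) = (0,5,3,0,2,4)
P² = 288
sum k=1..1:
  [1] −1/48 = -1/48
S = -1/48
C² = P²·S² = 1/8 ; C = -0.353553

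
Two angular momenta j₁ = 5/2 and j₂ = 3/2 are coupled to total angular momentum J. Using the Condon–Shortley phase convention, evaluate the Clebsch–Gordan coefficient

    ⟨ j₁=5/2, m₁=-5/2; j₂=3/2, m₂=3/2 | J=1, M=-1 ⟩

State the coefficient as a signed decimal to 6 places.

√[3·3!2!0!/6! · 0!5!3!0!0!2!] = √(72)
  +(−1)^3/∏(3,0,2,0,0,0)! = -1/12  (running -1/12)
⟨..|..⟩ = √(72)·(-1/12) = -0.707107

-0.707107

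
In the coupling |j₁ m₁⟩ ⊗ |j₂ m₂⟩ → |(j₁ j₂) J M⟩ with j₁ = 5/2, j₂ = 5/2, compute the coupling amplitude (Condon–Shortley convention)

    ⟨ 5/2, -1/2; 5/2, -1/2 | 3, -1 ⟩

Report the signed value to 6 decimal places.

√[7·2!3!3!/9! · 2!3!2!3!2!4!] = √(48/5)
  +(−1)^0/∏(0,2,3,2,0,1)! = 1/24  (running 1/24)
  +(−1)^1/∏(1,1,2,1,1,2)! = -1/4  (running -5/24)
  +(−1)^2/∏(2,0,1,0,2,3)! = 1/24  (running -1/6)
⟨..|..⟩ = √(48/5)·(-1/6) = -0.516398

−√(4/15) ≈ -0.516398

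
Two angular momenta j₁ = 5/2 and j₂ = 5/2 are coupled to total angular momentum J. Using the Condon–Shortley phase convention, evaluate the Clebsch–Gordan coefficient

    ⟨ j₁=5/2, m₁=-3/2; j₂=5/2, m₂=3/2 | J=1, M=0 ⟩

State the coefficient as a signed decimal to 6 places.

-0.358569  (= −√(9/70))

√[3·4!1!1!/7! · 1!4!4!1!1!1!] = √(288/35)
  +(−1)^3/∏(3,1,1,1,0,0)! = -1/6  (running -1/6)
  +(−1)^4/∏(4,0,0,0,1,1)! = 1/24  (running -1/8)
⟨..|..⟩ = √(288/35)·(-1/8) = -0.358569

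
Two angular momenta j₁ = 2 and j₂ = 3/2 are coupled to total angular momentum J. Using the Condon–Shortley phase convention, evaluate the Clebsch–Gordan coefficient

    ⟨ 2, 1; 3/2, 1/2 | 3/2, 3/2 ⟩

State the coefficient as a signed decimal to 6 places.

-0.632456  (= −√(2/5))

√[4·2!2!1!/6! · 3!1!2!1!3!0!] = √(8/5)
  +(−1)^1/∏(1,1,0,1,2,0)! = -1/2  (running -1/2)
⟨..|..⟩ = √(8/5)·(-1/2) = -0.632456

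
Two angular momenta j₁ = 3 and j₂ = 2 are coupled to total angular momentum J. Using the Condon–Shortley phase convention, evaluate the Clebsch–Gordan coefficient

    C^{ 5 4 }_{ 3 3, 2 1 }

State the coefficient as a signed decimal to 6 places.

+0.632456

triangle: 0!×6!×4!/11! = 17280/39916800
(j±m)!: 6!×0!×3!×1!×9!×1! = 1567641600
prefactor² = (2J+1)×Δ×N² = 7464960
  k=0: +1/(0!×0!×0!×3!×6!×1!) = 1/4320
Σ = 1/4320  ⇒  CG² = 7464960×1/4320² = 2/5
CG = +√(2/5) = +0.632456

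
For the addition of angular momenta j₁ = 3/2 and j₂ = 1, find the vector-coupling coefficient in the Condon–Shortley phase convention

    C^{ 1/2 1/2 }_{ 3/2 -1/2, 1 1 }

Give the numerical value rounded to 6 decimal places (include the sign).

+0.408248  (= +√(1/6))

j₁+j₂−J=2  J+j₁−j₂=1  J−j₁+j₂=0  j₁+j₂+J+1=4
(j₁±m₁, j₂±m₂, J±M) = (1,2,2,0,1,0)
P² = 2/3
sum k=2..2:
  [2] +1/2 = 1/2
S = 1/2
C² = P²·S² = 1/6 ; C = +0.408248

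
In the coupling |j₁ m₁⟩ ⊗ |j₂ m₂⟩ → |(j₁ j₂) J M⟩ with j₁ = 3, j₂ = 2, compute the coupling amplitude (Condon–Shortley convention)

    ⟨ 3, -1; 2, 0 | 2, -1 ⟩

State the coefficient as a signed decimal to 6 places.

triangle: 3!·3!·1!/8! = 36/40320
(j±m)!: 2!·4!·2!·2!·1!·3! = 1152
prefactor² = (2J+1)·Δ·N² = 36/7
  k=1: −1/(1!·2!·3!·1!·0!·0!) = -1/12
  k=2: +1/(2!·1!·2!·0!·1!·1!) = 1/4
Σ = 1/6  ⇒  CG² = 36/7·1/6² = 1/7
CG = +√(1/7) = +0.377964

+√(1/7) = +0.377964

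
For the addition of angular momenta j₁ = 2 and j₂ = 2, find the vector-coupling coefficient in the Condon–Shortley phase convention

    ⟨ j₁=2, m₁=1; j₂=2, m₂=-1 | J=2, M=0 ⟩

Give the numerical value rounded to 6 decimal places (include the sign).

+0.267261

j₁+j₂−J=2  J+j₁−j₂=2  J−j₁+j₂=2  j₁+j₂+J+1=7
(j₁±m₁, j₂±m₂, J±M) = (3,1,1,3,2,2)
P² = 8/7
sum k=0..1:
  [0] +1/2 = 1/2
  [1] −1/4 = -1/4
S = 1/4
C² = P²·S² = 1/14 ; C = +0.267261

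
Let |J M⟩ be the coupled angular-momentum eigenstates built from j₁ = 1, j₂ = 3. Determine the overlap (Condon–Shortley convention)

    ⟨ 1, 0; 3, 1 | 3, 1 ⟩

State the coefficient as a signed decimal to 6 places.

triangle: 1!·1!·5!/8! = 120/40320
(j±m)!: 1!·1!·4!·2!·4!·2! = 2304
prefactor² = (2J+1)·Δ·N² = 48
  k=0: +1/(0!·1!·1!·4!·0!·1!) = 1/24
  k=1: −1/(1!·0!·0!·3!·1!·2!) = -1/12
Σ = -1/24  ⇒  CG² = 48·(-1/24)² = 1/12
CG = −√(1/12) = -0.288675

-0.288675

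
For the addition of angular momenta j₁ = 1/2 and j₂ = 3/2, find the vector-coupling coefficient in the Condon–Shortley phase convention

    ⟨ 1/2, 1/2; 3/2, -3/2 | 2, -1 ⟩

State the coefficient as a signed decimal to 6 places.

+0.500000  (= +√(1/4))

triangle: 0!*1!*3!/5! = 6/120
(j±m)!: 1!*0!*0!*3!*1!*3! = 36
prefactor² = (2J+1)*Δ*N² = 9
  k=0: +1/(0!*0!*0!*0!*1!*3!) = 1/6
Σ = 1/6  ⇒  CG² = 9*1/6² = 1/4
CG = +√(1/4) = +0.500000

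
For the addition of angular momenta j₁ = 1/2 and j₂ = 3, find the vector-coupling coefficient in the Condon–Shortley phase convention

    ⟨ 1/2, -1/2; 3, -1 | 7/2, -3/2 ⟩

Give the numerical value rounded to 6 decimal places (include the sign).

triangle: 0!×1!×6!/8! = 720/40320
(j±m)!: 0!×1!×2!×4!×2!×5! = 11520
prefactor² = (2J+1)×Δ×N² = 11520/7
  k=0: +1/(0!×0!×1!×2!×0!×4!) = 1/48
Σ = 1/48  ⇒  CG² = 11520/7×1/48² = 5/7
CG = +√(5/7) = +0.845154

+0.845154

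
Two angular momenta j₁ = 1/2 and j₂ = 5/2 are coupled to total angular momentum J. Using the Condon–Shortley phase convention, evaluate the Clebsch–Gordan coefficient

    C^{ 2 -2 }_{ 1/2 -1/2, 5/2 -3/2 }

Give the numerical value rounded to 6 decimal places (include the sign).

−√(1/6) = -0.408248

√[5·1!0!4!/6! · 0!1!1!4!0!4!] = √(96)
  +(−1)^1/∏(1,0,0,0,0,4)! = -1/24  (running -1/24)
⟨..|..⟩ = √(96)·(-1/24) = -0.408248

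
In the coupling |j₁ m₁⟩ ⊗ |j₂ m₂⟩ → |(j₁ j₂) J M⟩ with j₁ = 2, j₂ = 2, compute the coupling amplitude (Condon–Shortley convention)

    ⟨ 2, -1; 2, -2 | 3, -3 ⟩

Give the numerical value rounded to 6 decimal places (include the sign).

+√(1/2) ≈ +0.707107

triangle: 1!×3!×3!/8! = 36/40320
(j±m)!: 1!×3!×0!×4!×0!×6! = 103680
prefactor² = (2J+1)×Δ×N² = 648
  k=0: +1/(0!×1!×3!×0!×0!×3!) = 1/36
Σ = 1/36  ⇒  CG² = 648×1/36² = 1/2
CG = +√(1/2) = +0.707107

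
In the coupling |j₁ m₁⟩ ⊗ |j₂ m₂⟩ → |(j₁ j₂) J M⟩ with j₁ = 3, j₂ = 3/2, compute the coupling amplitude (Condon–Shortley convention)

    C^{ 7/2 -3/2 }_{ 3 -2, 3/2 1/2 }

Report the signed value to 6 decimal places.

−√(3/7) ≈ -0.654654

√[8·1!5!2!/9! · 1!5!2!1!2!5!] = √(6400/21)
  +(−1)^0/∏(0,1,5,2,0,0)! = 1/240  (running 1/240)
  +(−1)^1/∏(1,0,4,1,1,1)! = -1/24  (running -3/80)
⟨..|..⟩ = √(6400/21)·(-3/80) = -0.654654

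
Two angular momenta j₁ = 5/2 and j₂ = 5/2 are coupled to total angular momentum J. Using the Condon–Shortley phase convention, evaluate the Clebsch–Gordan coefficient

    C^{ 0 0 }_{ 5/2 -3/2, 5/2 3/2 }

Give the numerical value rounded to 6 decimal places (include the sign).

+0.408248

j₁+j₂−J=5  J+j₁−j₂=0  J−j₁+j₂=0  j₁+j₂+J+1=6
(j₁±m₁, j₂±m₂, J±M) = (1,4,4,1,0,0)
P² = 96
sum k=4..4:
  [4] +1/24 = 1/24
S = 1/24
C² = P²·S² = 1/6 ; C = +0.408248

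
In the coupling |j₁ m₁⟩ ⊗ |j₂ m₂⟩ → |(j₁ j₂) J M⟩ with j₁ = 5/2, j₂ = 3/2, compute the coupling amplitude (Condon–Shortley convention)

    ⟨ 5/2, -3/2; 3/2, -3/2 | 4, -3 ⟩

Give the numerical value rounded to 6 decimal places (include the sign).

triangle: 0!·5!·3!/9! = 720/362880
(j±m)!: 1!·4!·0!·3!·1!·7! = 725760
prefactor² = (2J+1)·Δ·N² = 12960
  k=0: +1/(0!·0!·4!·0!·1!·3!) = 1/144
Σ = 1/144  ⇒  CG² = 12960·1/144² = 5/8
CG = +√(5/8) = +0.790569

+√(5/8) = +0.790569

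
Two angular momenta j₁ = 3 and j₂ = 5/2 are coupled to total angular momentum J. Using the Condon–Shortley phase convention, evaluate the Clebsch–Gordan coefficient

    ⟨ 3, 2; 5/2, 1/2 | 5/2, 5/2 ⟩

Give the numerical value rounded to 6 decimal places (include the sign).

j₁+j₂−J=3  J+j₁−j₂=3  J−j₁+j₂=2  j₁+j₂+J+1=9
(j₁±m₁, j₂±m₂, J±M) = (5,1,3,2,5,0)
P² = 1440/7
sum k=1..1:
  [1] −1/24 = -1/24
S = -1/24
C² = P²·S² = 5/14 ; C = -0.597614

-0.597614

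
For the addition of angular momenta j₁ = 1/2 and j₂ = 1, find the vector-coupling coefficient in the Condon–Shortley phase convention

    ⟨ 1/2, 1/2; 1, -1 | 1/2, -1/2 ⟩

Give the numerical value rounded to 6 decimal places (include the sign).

triangle: 1!*0!*1!/3! = 1/6
(j±m)!: 1!*0!*0!*2!*0!*1! = 2
prefactor² = (2J+1)*Δ*N² = 2/3
  k=0: +1/(0!*1!*0!*0!*0!*1!) = 1
Σ = 1  ⇒  CG² = 2/3*1² = 2/3
CG = +√(2/3) = +0.816497

+√(2/3) ≈ +0.816497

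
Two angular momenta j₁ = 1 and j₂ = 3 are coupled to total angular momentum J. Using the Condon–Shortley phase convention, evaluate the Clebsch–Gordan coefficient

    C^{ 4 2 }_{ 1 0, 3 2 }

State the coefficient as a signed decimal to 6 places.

+0.654654

j₁+j₂−J=0  J+j₁−j₂=2  J−j₁+j₂=6  j₁+j₂+J+1=9
(j₁±m₁, j₂±m₂, J±M) = (1,1,5,1,6,2)
P² = 43200/7
sum k=0..0:
  [0] +1/120 = 1/120
S = 1/120
C² = P²·S² = 3/7 ; C = +0.654654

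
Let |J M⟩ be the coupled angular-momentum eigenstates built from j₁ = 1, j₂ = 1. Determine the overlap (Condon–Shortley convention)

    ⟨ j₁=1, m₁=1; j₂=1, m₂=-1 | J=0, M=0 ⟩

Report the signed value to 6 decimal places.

√[1·2!0!0!/3! · 2!0!0!2!0!0!] = √(4/3)
  +(−1)^0/∏(0,2,0,0,0,0)! = 1/2  (running 1/2)
⟨..|..⟩ = √(4/3)·(1/2) = +0.577350

+0.577350  (= +√(1/3))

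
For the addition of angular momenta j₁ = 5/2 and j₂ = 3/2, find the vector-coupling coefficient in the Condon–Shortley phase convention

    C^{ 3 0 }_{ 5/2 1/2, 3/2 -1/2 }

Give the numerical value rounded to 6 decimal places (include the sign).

+√(1/5) ≈ +0.447214

√[7·1!4!2!/8! · 3!2!1!2!3!3!] = √(36/5)
  +(−1)^0/∏(0,1,2,1,2,1)! = 1/4  (running 1/4)
  +(−1)^1/∏(1,0,1,0,3,2)! = -1/12  (running 1/6)
⟨..|..⟩ = √(36/5)·(1/6) = +0.447214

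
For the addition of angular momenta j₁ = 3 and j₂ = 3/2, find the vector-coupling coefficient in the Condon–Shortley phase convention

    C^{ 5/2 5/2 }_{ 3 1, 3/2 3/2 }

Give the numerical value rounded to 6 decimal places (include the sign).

+√(3/28) ≈ +0.327327

√[6·2!4!1!/8! · 4!2!3!0!5!0!] = √(1728/7)
  +(−1)^2/∏(2,0,0,1,4,0)! = 1/48  (running 1/48)
⟨..|..⟩ = √(1728/7)·(1/48) = +0.327327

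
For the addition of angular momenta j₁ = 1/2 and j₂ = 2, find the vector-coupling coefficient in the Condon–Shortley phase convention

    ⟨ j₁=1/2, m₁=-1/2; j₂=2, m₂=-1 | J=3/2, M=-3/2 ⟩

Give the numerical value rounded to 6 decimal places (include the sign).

triangle: 1!*0!*3!/5! = 6/120
(j±m)!: 0!*1!*1!*3!*0!*3! = 36
prefactor² = (2J+1)*Δ*N² = 36/5
  k=1: −1/(1!*0!*0!*0!*0!*3!) = -1/6
Σ = -1/6  ⇒  CG² = 36/5*(-1/6)² = 1/5
CG = −√(1/5) = -0.447214

−√(1/5) ≈ -0.447214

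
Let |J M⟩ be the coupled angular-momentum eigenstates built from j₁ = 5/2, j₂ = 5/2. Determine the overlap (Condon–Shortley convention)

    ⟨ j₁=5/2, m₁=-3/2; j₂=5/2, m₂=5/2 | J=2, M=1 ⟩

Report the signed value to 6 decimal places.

−√(5/14) ≈ -0.597614

√[5·3!2!2!/8! · 1!4!5!0!3!1!] = √(360/7)
  +(−1)^3/∏(3,0,1,2,1,0)! = -1/12  (running -1/12)
⟨..|..⟩ = √(360/7)·(-1/12) = -0.597614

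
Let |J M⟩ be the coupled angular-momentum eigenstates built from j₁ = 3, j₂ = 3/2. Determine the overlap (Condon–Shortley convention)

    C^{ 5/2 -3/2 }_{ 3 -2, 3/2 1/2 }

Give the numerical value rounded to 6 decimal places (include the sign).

√[6·2!4!1!/8! · 1!5!2!1!1!4!] = √(288/7)
  +(−1)^1/∏(1,1,4,1,0,0)! = -1/24  (running -1/24)
  +(−1)^2/∏(2,0,3,0,1,1)! = 1/12  (running 1/24)
⟨..|..⟩ = √(288/7)·(1/24) = +0.267261

+√(1/14) ≈ +0.267261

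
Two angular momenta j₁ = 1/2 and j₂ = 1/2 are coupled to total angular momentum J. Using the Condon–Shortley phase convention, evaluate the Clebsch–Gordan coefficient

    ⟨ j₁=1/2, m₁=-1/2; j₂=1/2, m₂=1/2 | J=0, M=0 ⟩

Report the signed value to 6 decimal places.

triangle: 1!×0!×0!/2! = 1/2
(j±m)!: 0!×1!×1!×0!×0!×0! = 1
prefactor² = (2J+1)×Δ×N² = 1/2
  k=1: −1/(1!×0!×0!×0!×0!×0!) = -1
Σ = -1  ⇒  CG² = 1/2×(-1)² = 1/2
CG = −√(1/2) = -0.707107

-0.707107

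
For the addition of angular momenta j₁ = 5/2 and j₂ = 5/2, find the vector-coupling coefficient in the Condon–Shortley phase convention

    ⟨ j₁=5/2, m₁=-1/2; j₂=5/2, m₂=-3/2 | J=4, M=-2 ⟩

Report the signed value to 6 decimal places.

triangle: 1!*4!*4!/10! = 576/3628800
(j±m)!: 2!*3!*1!*4!*2!*6! = 414720
prefactor² = (2J+1)*Δ*N² = 20736/35
  k=0: +1/(0!*1!*3!*1!*1!*3!) = 1/36
  k=1: −1/(1!*0!*2!*0!*2!*4!) = -1/96
Σ = 5/288  ⇒  CG² = 20736/35*5/288² = 5/28
CG = +√(5/28) = +0.422577

+√(5/28) ≈ +0.422577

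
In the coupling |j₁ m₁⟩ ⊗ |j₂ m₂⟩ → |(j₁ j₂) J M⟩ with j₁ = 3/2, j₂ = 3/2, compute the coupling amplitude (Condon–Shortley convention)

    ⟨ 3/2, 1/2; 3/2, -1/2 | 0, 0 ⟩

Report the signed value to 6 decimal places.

-0.500000  (= −√(1/4))

triangle: 3!*0!*0!/4! = 6/24
(j±m)!: 2!*1!*1!*2!*0!*0! = 4
prefactor² = (2J+1)*Δ*N² = 1
  k=1: −1/(1!*2!*0!*0!*0!*0!) = -1/2
Σ = -1/2  ⇒  CG² = 1*(-1/2)² = 1/4
CG = −√(1/4) = -0.500000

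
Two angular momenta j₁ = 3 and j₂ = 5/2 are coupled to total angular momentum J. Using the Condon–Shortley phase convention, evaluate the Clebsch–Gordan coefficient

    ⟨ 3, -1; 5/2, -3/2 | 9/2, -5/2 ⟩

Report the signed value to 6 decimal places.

+0.317821  (= +√(10/99))

j₁+j₂−J=1  J+j₁−j₂=5  J−j₁+j₂=4  j₁+j₂+J+1=11
(j₁±m₁, j₂±m₂, J±M) = (2,4,1,4,2,7)
P² = 92160/11
sum k=0..1:
  [0] +1/144 = 1/144
  [1] −1/288 = -1/288
S = 1/288
C² = P²·S² = 10/99 ; C = +0.317821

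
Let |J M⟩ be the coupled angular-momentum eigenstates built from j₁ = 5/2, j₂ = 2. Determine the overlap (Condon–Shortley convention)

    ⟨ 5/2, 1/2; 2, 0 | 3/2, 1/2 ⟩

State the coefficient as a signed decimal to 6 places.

−√(2/35) ≈ -0.239046

√[4·3!2!1!/7! · 3!2!2!2!2!1!] = √(32/35)
  +(−1)^1/∏(1,2,1,1,1,0)! = -1/2  (running -1/2)
  +(−1)^2/∏(2,1,0,0,2,1)! = 1/4  (running -1/4)
⟨..|..⟩ = √(32/35)·(-1/4) = -0.239046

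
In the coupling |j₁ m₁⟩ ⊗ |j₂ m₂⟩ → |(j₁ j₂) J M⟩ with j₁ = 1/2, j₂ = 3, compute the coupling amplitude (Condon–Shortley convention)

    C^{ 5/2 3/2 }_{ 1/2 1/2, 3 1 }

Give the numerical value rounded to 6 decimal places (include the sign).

+√(2/7) = +0.534522

triangle: 1!·0!·5!/7! = 120/5040
(j±m)!: 1!·0!·4!·2!·4!·1! = 1152
prefactor² = (2J+1)·Δ·N² = 1152/7
  k=0: +1/(0!·1!·0!·4!·0!·1!) = 1/24
Σ = 1/24  ⇒  CG² = 1152/7·1/24² = 2/7
CG = +√(2/7) = +0.534522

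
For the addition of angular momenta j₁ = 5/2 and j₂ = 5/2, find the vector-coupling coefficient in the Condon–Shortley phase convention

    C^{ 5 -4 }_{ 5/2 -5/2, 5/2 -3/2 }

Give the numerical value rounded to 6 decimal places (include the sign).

+0.707107  (= +√(1/2))

j₁+j₂−J=0  J+j₁−j₂=5  J−j₁+j₂=5  j₁+j₂+J+1=11
(j₁±m₁, j₂±m₂, J±M) = (0,5,1,4,1,9)
P² = 4147200
sum k=0..0:
  [0] +1/2880 = 1/2880
S = 1/2880
C² = P²·S² = 1/2 ; C = +0.707107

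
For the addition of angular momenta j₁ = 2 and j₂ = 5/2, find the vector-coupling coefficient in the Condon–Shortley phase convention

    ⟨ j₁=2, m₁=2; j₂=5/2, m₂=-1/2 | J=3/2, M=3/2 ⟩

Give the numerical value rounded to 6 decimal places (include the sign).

j₁+j₂−J=3  J+j₁−j₂=1  J−j₁+j₂=2  j₁+j₂+J+1=7
(j₁±m₁, j₂±m₂, J±M) = (4,0,2,3,3,0)
P² = 576/35
sum k=0..0:
  [0] +1/12 = 1/12
S = 1/12
C² = P²·S² = 4/35 ; C = +0.338062

+0.338062  (= +√(4/35))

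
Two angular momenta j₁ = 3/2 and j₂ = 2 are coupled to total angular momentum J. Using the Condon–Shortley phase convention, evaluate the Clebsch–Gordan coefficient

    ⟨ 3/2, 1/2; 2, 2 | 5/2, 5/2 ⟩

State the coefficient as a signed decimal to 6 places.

−√(4/7) ≈ -0.755929

√[6·1!2!3!/7! · 2!1!4!0!5!0!] = √(576/7)
  +(−1)^1/∏(1,0,0,3,2,0)! = -1/12  (running -1/12)
⟨..|..⟩ = √(576/7)·(-1/12) = -0.755929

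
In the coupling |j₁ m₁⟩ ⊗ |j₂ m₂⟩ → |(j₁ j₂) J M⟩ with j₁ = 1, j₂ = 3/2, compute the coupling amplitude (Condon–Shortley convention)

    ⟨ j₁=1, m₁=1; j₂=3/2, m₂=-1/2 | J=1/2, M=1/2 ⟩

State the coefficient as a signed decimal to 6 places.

+0.408248  (= +√(1/6))

j₁+j₂−J=2  J+j₁−j₂=0  J−j₁+j₂=1  j₁+j₂+J+1=4
(j₁±m₁, j₂±m₂, J±M) = (2,0,1,2,1,0)
P² = 2/3
sum k=0..0:
  [0] +1/2 = 1/2
S = 1/2
C² = P²·S² = 1/6 ; C = +0.408248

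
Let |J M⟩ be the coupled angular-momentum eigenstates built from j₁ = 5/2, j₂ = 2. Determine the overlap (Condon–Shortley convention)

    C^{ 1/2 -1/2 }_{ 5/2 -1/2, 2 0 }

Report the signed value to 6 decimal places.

√[2·4!1!0!/6! · 2!3!2!2!0!1!] = √(16/5)
  +(−1)^2/∏(2,2,1,0,0,0)! = 1/4  (running 1/4)
⟨..|..⟩ = √(16/5)·(1/4) = +0.447214

+√(1/5) = +0.447214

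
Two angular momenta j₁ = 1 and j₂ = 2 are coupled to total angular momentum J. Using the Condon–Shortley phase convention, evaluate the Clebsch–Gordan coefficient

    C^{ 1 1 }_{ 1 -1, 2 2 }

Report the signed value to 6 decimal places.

+0.774597

√[3·2!0!2!/5! · 0!2!4!0!2!0!] = √(48/5)
  +(−1)^2/∏(2,0,0,2,0,0)! = 1/4  (running 1/4)
⟨..|..⟩ = √(48/5)·(1/4) = +0.774597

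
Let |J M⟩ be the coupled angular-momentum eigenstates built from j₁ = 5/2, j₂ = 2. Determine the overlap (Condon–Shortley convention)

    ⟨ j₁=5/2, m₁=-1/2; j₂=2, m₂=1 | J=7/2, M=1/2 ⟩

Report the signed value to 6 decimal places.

-0.557773  (= −√(14/45))

√[8·1!4!3!/9! · 2!3!3!1!4!3!] = √(1152/35)
  +(−1)^0/∏(0,1,3,3,1,0)! = 1/36  (running 1/36)
  +(−1)^1/∏(1,0,2,2,2,1)! = -1/8  (running -7/72)
⟨..|..⟩ = √(1152/35)·(-7/72) = -0.557773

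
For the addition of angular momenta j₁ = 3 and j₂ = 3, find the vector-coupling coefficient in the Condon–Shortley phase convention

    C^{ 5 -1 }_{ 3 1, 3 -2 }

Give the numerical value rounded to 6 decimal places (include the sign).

+√(9/28) = +0.566947

j₁+j₂−J=1  J+j₁−j₂=5  J−j₁+j₂=5  j₁+j₂+J+1=12
(j₁±m₁, j₂±m₂, J±M) = (4,2,1,5,4,6)
P² = 230400/7
sum k=0..1:
  [0] +1/288 = 1/288
  [1] −1/2880 = -1/2880
S = 1/320
C² = P²·S² = 9/28 ; C = +0.566947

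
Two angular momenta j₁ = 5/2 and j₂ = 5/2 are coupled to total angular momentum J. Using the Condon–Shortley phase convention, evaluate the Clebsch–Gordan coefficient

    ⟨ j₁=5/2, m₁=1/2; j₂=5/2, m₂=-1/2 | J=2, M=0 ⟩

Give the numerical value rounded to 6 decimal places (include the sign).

-0.436436

√[5·3!2!2!/8! · 3!2!2!3!2!2!] = √(12/7)
  +(−1)^0/∏(0,3,2,2,0,0)! = 1/24  (running 1/24)
  +(−1)^1/∏(1,2,1,1,1,1)! = -1/2  (running -11/24)
  +(−1)^2/∏(2,1,0,0,2,2)! = 1/8  (running -1/3)
⟨..|..⟩ = √(12/7)·(-1/3) = -0.436436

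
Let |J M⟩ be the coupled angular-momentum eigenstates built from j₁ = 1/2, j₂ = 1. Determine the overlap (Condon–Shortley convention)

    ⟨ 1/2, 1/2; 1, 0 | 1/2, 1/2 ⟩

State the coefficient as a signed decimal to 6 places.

j₁+j₂−J=1  J+j₁−j₂=0  J−j₁+j₂=1  j₁+j₂+J+1=3
(j₁±m₁, j₂±m₂, J±M) = (1,0,1,1,1,0)
P² = 1/3
sum k=0..0:
  [0] +1/1 = 1
S = 1
C² = P²·S² = 1/3 ; C = +0.577350

+√(1/3) = +0.577350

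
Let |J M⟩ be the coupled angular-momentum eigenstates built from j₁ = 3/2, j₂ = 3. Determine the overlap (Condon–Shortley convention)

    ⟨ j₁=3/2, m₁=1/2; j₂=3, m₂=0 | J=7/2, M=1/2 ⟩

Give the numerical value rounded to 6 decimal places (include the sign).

+0.308607  (= +√(2/21))

√[8·1!2!5!/9! · 2!1!3!3!4!3!] = √(384/7)
  +(−1)^0/∏(0,1,1,3,1,2)! = 1/12  (running 1/12)
  +(−1)^1/∏(1,0,0,2,2,3)! = -1/24  (running 1/24)
⟨..|..⟩ = √(384/7)·(1/24) = +0.308607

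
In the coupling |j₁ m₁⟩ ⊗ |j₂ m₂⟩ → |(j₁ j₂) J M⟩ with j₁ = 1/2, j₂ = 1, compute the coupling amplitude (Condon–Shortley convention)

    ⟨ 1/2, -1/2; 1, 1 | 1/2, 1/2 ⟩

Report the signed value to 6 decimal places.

√[2·1!0!1!/3! · 0!1!2!0!1!0!] = √(2/3)
  +(−1)^1/∏(1,0,0,1,0,0)! = -1  (running -1)
⟨..|..⟩ = √(2/3)·(-1) = -0.816497

−√(2/3) ≈ -0.816497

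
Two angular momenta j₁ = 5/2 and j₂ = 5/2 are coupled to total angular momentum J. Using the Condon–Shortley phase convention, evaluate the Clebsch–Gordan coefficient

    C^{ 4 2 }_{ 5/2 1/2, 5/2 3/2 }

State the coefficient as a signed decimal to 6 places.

triangle: 1!*4!*4!/10! = 576/3628800
(j±m)!: 3!*2!*4!*1!*6!*2! = 414720
prefactor² = (2J+1)*Δ*N² = 20736/35
  k=0: +1/(0!*1!*2!*4!*2!*0!) = 1/96
  k=1: −1/(1!*0!*1!*3!*3!*1!) = -1/36
Σ = -5/288  ⇒  CG² = 20736/35*(-5/288)² = 5/28
CG = −√(5/28) = -0.422577

−√(5/28) ≈ -0.422577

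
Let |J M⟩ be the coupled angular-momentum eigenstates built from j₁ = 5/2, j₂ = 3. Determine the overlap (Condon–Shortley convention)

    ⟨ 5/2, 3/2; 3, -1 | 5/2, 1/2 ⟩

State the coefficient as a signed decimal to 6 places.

−√(1/35) = -0.169031

√[6·3!2!3!/9! · 4!1!2!4!3!2!] = √(576/35)
  +(−1)^0/∏(0,3,1,2,1,1)! = 1/12  (running 1/12)
  +(−1)^1/∏(1,2,0,1,2,2)! = -1/8  (running -1/24)
⟨..|..⟩ = √(576/35)·(-1/24) = -0.169031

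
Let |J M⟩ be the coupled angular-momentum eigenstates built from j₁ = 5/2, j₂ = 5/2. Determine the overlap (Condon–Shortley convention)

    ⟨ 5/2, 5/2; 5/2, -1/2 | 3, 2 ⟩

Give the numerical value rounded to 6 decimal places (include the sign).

triangle: 2!·3!·3!/9! = 72/362880
(j±m)!: 5!·0!·2!·3!·5!·1! = 172800
prefactor² = (2J+1)·Δ·N² = 240
  k=0: +1/(0!·2!·0!·2!·3!·1!) = 1/24
Σ = 1/24  ⇒  CG² = 240·1/24² = 5/12
CG = +√(5/12) = +0.645497

+√(5/12) = +0.645497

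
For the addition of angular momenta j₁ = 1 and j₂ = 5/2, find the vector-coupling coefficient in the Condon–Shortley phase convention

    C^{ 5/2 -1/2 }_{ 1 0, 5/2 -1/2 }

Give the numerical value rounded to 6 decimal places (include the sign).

√[6·1!1!4!/7! · 1!1!2!3!2!3!] = √(144/35)
  +(−1)^0/∏(0,1,1,2,0,2)! = 1/4  (running 1/4)
  +(−1)^1/∏(1,0,0,1,1,3)! = -1/6  (running 1/12)
⟨..|..⟩ = √(144/35)·(1/12) = +0.169031

+√(1/35) ≈ +0.169031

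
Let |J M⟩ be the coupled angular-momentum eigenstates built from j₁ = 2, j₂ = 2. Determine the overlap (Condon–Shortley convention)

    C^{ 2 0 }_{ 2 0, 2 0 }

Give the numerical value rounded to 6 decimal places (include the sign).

-0.534522  (= −√(2/7))

triangle: 2!*2!*2!/7! = 8/5040
(j±m)!: 2!*2!*2!*2!*2!*2! = 64
prefactor² = (2J+1)*Δ*N² = 32/63
  k=0: +1/(0!*2!*2!*2!*0!*0!) = 1/8
  k=1: −1/(1!*1!*1!*1!*1!*1!) = -1
  k=2: +1/(2!*0!*0!*0!*2!*2!) = 1/8
Σ = -3/4  ⇒  CG² = 32/63*(-3/4)² = 2/7
CG = −√(2/7) = -0.534522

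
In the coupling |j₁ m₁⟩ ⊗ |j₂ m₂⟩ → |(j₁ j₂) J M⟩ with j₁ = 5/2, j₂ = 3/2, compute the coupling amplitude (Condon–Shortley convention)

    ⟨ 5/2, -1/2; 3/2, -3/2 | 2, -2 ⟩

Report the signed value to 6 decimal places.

+√(1/7) ≈ +0.377964

triangle: 2!*3!*1!/7! = 12/5040
(j±m)!: 2!*3!*0!*3!*0!*4! = 1728
prefactor² = (2J+1)*Δ*N² = 144/7
  k=0: +1/(0!*2!*3!*0!*0!*1!) = 1/12
Σ = 1/12  ⇒  CG² = 144/7*1/12² = 1/7
CG = +√(1/7) = +0.377964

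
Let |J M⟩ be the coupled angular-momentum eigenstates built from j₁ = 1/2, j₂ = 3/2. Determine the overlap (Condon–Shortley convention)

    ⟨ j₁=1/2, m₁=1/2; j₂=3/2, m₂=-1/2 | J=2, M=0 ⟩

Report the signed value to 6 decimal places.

+0.707107

√[5·0!1!3!/5! · 1!0!1!2!2!2!] = √(2)
  +(−1)^0/∏(0,0,0,1,1,2)! = 1/2  (running 1/2)
⟨..|..⟩ = √(2)·(1/2) = +0.707107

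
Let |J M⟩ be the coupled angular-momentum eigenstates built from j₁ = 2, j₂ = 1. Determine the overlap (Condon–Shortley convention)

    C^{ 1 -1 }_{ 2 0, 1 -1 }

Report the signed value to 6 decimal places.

+0.316228  (= +√(1/10))

triangle: 2!×2!×0!/5! = 4/120
(j±m)!: 2!×2!×0!×2!×0!×2! = 16
prefactor² = (2J+1)×Δ×N² = 8/5
  k=0: +1/(0!×2!×2!×0!×0!×0!) = 1/4
Σ = 1/4  ⇒  CG² = 8/5×1/4² = 1/10
CG = +√(1/10) = +0.316228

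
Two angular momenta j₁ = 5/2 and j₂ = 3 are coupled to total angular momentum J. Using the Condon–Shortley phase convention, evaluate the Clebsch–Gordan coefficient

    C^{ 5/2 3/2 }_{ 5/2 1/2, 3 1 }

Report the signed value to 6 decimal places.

+0.169031

j₁+j₂−J=3  J+j₁−j₂=2  J−j₁+j₂=3  j₁+j₂+J+1=9
(j₁±m₁, j₂±m₂, J±M) = (3,2,4,2,4,1)
P² = 576/35
sum k=1..2:
  [1] −1/12 = -1/12
  [2] +1/8 = 1/8
S = 1/24
C² = P²·S² = 1/35 ; C = +0.169031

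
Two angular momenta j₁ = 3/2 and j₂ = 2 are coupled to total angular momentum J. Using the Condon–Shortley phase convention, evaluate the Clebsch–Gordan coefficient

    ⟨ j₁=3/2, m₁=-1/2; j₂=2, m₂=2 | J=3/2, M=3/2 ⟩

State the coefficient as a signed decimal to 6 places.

triangle: 2!×1!×2!/6! = 4/720
(j±m)!: 1!×2!×4!×0!×3!×0! = 288
prefactor² = (2J+1)×Δ×N² = 32/5
  k=2: +1/(2!×0!×0!×2!×1!×0!) = 1/4
Σ = 1/4  ⇒  CG² = 32/5×1/4² = 2/5
CG = +√(2/5) = +0.632456

+√(2/5) = +0.632456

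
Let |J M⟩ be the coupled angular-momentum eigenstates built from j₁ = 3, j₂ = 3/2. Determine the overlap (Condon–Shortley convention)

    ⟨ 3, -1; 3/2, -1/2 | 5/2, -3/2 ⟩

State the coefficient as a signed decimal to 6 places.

-0.591608

j₁+j₂−J=2  J+j₁−j₂=4  J−j₁+j₂=1  j₁+j₂+J+1=8
(j₁±m₁, j₂±m₂, J±M) = (2,4,1,2,1,4)
P² = 576/35
sum k=0..1:
  [0] +1/48 = 1/48
  [1] −1/6 = -1/6
S = -7/48
C² = P²·S² = 7/20 ; C = -0.591608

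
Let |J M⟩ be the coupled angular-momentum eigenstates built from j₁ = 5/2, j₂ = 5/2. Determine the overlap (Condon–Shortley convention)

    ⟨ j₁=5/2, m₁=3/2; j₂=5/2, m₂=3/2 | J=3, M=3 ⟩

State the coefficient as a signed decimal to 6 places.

−√(4/9) ≈ -0.666667

√[7·2!3!3!/9! · 4!1!4!1!6!0!] = √(576)
  +(−1)^1/∏(1,1,0,3,3,0)! = -1/36  (running -1/36)
⟨..|..⟩ = √(576)·(-1/36) = -0.666667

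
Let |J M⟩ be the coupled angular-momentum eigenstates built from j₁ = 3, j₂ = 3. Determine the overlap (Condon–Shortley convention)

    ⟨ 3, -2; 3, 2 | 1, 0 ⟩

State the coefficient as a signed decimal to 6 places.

+0.377964  (= +√(1/7))

triangle: 5!×1!×1!/8! = 120/40320
(j±m)!: 1!×5!×5!×1!×1!×1! = 14400
prefactor² = (2J+1)×Δ×N² = 900/7
  k=4: +1/(4!×1!×1!×1!×0!×0!) = 1/24
  k=5: −1/(5!×0!×0!×0!×1!×1!) = -1/120
Σ = 1/30  ⇒  CG² = 900/7×1/30² = 1/7
CG = +√(1/7) = +0.377964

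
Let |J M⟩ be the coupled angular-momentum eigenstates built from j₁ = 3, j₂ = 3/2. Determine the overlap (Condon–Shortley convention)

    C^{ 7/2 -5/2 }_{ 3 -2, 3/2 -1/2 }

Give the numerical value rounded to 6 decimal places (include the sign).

−√(1/7) = -0.377964

√[8·1!5!2!/9! · 1!5!1!2!1!6!] = √(6400/7)
  +(−1)^0/∏(0,1,5,1,0,1)! = 1/120  (running 1/120)
  +(−1)^1/∏(1,0,4,0,1,2)! = -1/48  (running -1/80)
⟨..|..⟩ = √(6400/7)·(-1/80) = -0.377964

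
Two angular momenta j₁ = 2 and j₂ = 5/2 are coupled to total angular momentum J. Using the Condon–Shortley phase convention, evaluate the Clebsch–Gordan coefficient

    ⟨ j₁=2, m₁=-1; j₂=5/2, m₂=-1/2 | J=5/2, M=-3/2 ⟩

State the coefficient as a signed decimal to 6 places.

-0.414039

j₁+j₂−J=2  J+j₁−j₂=2  J−j₁+j₂=3  j₁+j₂+J+1=8
(j₁±m₁, j₂±m₂, J±M) = (1,3,2,3,1,4)
P² = 216/35
sum k=1..2:
  [1] −1/4 = -1/4
  [2] +1/12 = 1/12
S = -1/6
C² = P²·S² = 6/35 ; C = -0.414039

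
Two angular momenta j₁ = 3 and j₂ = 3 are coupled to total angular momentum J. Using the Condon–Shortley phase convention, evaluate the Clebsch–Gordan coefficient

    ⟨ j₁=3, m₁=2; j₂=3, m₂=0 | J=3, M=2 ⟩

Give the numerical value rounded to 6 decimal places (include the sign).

j₁+j₂−J=3  J+j₁−j₂=3  J−j₁+j₂=3  j₁+j₂+J+1=10
(j₁±m₁, j₂±m₂, J±M) = (5,1,3,3,5,1)
P² = 216
sum k=0..1:
  [0] +1/72 = 1/72
  [1] −1/24 = -1/24
S = -1/36
C² = P²·S² = 1/6 ; C = -0.408248

-0.408248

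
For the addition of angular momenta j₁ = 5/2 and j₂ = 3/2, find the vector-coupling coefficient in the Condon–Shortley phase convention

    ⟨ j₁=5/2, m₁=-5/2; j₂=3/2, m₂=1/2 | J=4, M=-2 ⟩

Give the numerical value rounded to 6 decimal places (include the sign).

√[9·0!5!3!/9! · 0!5!2!1!2!6!] = √(43200/7)
  +(−1)^0/∏(0,0,5,2,0,1)! = 1/240  (running 1/240)
⟨..|..⟩ = √(43200/7)·(1/240) = +0.327327

+0.327327  (= +√(3/28))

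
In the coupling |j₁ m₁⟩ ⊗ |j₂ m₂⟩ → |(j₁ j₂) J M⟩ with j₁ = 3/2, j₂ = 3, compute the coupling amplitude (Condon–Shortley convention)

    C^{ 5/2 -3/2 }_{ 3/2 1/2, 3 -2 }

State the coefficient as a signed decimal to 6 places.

√[6·2!1!4!/8! · 2!1!1!5!1!4!] = √(288/7)
  +(−1)^0/∏(0,2,1,1,0,3)! = 1/12  (running 1/12)
  +(−1)^1/∏(1,1,0,0,1,4)! = -1/24  (running 1/24)
⟨..|..⟩ = √(288/7)·(1/24) = +0.267261

+0.267261  (= +√(1/14))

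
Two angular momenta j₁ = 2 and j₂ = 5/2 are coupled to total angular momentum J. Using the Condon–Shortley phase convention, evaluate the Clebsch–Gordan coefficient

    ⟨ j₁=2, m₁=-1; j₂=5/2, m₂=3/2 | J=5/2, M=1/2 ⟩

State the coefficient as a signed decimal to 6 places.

+√(6/35) ≈ +0.414039

j₁+j₂−J=2  J+j₁−j₂=2  J−j₁+j₂=3  j₁+j₂+J+1=8
(j₁±m₁, j₂±m₂, J±M) = (1,3,4,1,3,2)
P² = 216/35
sum k=1..2:
  [1] −1/12 = -1/12
  [2] +1/4 = 1/4
S = 1/6
C² = P²·S² = 6/35 ; C = +0.414039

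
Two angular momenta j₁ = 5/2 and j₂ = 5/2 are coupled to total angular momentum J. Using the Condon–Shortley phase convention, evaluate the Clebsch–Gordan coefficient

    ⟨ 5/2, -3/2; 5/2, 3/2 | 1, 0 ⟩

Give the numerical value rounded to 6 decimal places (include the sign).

−√(9/70) = -0.358569

√[3·4!1!1!/7! · 1!4!4!1!1!1!] = √(288/35)
  +(−1)^3/∏(3,1,1,1,0,0)! = -1/6  (running -1/6)
  +(−1)^4/∏(4,0,0,0,1,1)! = 1/24  (running -1/8)
⟨..|..⟩ = √(288/35)·(-1/8) = -0.358569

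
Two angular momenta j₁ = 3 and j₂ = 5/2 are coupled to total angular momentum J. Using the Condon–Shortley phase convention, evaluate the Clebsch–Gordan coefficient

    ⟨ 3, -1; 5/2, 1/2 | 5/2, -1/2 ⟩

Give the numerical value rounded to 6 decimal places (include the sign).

√[6·3!3!2!/9! · 2!4!3!2!2!3!] = √(288/35)
  +(−1)^1/∏(1,2,3,2,0,0)! = -1/24  (running -1/24)
  +(−1)^2/∏(2,1,2,1,1,1)! = 1/4  (running 5/24)
  +(−1)^3/∏(3,0,1,0,2,2)! = -1/24  (running 1/6)
⟨..|..⟩ = √(288/35)·(1/6) = +0.478091

+0.478091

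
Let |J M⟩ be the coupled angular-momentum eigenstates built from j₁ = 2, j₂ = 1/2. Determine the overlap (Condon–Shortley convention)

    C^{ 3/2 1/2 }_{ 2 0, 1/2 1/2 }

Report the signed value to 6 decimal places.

triangle: 1!·3!·0!/5! = 6/120
(j±m)!: 2!·2!·1!·0!·2!·1! = 8
prefactor² = (2J+1)·Δ·N² = 8/5
  k=1: −1/(1!·0!·1!·0!·2!·0!) = -1/2
Σ = -1/2  ⇒  CG² = 8/5·(-1/2)² = 2/5
CG = −√(2/5) = -0.632456

-0.632456  (= −√(2/5))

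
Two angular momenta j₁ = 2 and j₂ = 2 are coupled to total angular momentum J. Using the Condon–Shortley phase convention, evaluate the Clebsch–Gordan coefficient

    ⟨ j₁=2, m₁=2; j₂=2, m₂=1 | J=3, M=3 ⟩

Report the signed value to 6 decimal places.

√[7·1!3!3!/8! · 4!0!3!1!6!0!] = √(648)
  +(−1)^0/∏(0,1,0,3,3,0)! = 1/36  (running 1/36)
⟨..|..⟩ = √(648)·(1/36) = +0.707107

+0.707107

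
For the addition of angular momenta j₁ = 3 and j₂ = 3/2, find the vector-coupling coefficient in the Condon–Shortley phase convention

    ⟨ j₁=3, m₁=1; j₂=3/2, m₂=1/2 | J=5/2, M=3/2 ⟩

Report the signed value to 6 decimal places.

√[6·2!4!1!/8! · 4!2!2!1!4!1!] = √(576/35)
  +(−1)^1/∏(1,1,1,1,3,0)! = -1/6  (running -1/6)
  +(−1)^2/∏(2,0,0,0,4,1)! = 1/48  (running -7/48)
⟨..|..⟩ = √(576/35)·(-7/48) = -0.591608

−√(7/20) ≈ -0.591608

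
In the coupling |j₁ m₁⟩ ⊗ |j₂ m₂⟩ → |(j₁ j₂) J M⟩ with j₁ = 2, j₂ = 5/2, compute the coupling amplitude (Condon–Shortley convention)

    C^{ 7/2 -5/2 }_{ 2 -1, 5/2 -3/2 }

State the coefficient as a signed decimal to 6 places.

√[8·1!3!4!/9! · 1!3!1!4!1!6!] = √(2304/7)
  +(−1)^0/∏(0,1,3,1,0,3)! = 1/36  (running 1/36)
  +(−1)^1/∏(1,0,2,0,1,4)! = -1/48  (running 1/144)
⟨..|..⟩ = √(2304/7)·(1/144) = +0.125988

+0.125988  (= +√(1/63))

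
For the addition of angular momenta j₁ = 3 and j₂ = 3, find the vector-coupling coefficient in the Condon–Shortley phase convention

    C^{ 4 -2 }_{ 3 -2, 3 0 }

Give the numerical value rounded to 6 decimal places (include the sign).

+0.139573

j₁+j₂−J=2  J+j₁−j₂=4  J−j₁+j₂=4  j₁+j₂+J+1=11
(j₁±m₁, j₂±m₂, J±M) = (1,5,3,3,2,6)
P² = 124416/77
sum k=1..2:
  [1] −1/96 = -1/96
  [2] +1/72 = 1/72
S = 1/288
C² = P²·S² = 3/154 ; C = +0.139573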